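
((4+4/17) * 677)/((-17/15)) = -731160/289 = -2529.97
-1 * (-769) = 769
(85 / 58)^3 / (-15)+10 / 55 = -180403 / 6438696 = -0.03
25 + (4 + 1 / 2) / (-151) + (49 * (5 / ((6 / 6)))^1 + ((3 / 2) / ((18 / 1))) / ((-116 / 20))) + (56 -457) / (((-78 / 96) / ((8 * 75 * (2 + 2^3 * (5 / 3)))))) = 3101945718907 / 683124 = 4540823.80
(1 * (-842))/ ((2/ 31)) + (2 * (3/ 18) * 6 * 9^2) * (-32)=-18235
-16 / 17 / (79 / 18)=-288 / 1343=-0.21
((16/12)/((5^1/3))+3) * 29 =551/5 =110.20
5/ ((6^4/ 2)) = 5/ 648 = 0.01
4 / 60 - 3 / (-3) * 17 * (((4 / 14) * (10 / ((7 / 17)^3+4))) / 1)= 559917 / 46655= 12.00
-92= -92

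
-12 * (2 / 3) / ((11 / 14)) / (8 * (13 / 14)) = -196 / 143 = -1.37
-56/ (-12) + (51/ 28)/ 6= 835/ 168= 4.97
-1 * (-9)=9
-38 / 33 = -1.15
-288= -288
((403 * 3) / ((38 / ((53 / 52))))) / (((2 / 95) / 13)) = 320385 / 16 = 20024.06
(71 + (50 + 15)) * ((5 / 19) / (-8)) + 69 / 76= -271 / 76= -3.57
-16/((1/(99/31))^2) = -163.18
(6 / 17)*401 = 2406 / 17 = 141.53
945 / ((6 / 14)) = 2205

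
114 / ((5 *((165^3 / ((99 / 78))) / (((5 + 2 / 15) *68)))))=9044 / 4021875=0.00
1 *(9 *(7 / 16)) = 3.94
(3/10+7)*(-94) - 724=-7051/5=-1410.20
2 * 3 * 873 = 5238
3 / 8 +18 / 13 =183 / 104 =1.76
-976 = -976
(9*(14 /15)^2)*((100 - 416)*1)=-61936 /25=-2477.44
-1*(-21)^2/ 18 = -49/ 2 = -24.50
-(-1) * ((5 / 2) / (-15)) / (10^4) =-1 / 60000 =-0.00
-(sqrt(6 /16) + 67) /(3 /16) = -1072 /3 - 4*sqrt(6) /3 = -360.60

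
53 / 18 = 2.94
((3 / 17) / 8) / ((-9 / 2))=-1 / 204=-0.00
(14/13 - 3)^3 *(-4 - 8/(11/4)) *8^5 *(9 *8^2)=22413312000000/24167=927434600.90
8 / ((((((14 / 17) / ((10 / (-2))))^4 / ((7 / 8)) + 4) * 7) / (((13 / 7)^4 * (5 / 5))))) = 229369546250 / 67501567539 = 3.40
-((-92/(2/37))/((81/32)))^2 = -2966327296/6561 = -452115.12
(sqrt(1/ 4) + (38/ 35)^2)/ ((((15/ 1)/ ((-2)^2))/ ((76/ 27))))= 69464/ 55125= 1.26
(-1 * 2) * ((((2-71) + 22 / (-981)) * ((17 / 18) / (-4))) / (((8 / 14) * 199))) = -8057609 / 28111536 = -0.29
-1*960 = -960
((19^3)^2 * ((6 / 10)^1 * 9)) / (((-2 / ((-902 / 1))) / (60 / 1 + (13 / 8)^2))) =2296666670984433 / 320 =7177083346826.35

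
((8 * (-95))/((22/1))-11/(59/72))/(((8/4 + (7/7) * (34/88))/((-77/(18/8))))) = 5479232/7965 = 687.91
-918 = -918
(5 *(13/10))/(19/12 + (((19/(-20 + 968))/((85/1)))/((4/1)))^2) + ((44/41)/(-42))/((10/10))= 577802564440058/141628291467621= 4.08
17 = 17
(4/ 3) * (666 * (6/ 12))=444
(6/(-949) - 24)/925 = -22782/877825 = -0.03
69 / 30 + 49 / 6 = 157 / 15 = 10.47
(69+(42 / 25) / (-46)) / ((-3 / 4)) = -52872 / 575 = -91.95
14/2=7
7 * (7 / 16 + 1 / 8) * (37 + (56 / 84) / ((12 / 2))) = 1169 / 8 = 146.12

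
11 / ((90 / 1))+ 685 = 61661 / 90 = 685.12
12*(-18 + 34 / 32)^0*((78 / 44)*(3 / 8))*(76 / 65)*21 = 195.87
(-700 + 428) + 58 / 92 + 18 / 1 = -11655 / 46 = -253.37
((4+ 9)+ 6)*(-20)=-380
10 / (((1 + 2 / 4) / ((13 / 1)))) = 260 / 3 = 86.67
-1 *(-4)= 4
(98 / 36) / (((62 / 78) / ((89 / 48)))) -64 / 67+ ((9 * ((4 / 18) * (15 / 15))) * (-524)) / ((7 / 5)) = -3111852967 / 4187232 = -743.18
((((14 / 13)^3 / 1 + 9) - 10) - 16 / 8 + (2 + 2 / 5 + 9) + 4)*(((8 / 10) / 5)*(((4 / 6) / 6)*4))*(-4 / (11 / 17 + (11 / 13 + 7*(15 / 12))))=-217504256 / 573860625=-0.38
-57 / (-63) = 19 / 21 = 0.90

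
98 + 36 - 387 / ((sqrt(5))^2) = 283 / 5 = 56.60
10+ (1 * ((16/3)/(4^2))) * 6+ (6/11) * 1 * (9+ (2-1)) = 192/11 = 17.45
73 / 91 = 0.80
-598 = -598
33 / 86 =0.38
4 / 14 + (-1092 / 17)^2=8347826 / 2023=4126.46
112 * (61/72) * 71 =60634/9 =6737.11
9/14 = 0.64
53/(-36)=-53/36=-1.47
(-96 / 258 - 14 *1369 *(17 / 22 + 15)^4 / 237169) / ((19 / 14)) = -41823289833111507 / 11347774863172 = -3685.59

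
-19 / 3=-6.33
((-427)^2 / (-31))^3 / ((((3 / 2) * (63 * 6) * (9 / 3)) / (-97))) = 83992584392876719 / 7239213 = 11602446894.83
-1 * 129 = -129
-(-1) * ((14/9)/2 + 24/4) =61/9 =6.78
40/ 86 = 20/ 43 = 0.47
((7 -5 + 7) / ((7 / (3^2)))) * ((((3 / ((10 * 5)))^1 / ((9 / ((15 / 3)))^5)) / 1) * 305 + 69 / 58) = 1231876 / 49329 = 24.97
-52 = -52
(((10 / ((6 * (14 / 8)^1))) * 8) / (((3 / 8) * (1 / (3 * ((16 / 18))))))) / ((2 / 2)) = 54.18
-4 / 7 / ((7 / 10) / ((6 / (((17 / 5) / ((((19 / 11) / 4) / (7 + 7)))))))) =-0.04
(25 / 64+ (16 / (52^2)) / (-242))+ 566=741255769 / 1308736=566.39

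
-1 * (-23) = 23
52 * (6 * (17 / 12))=442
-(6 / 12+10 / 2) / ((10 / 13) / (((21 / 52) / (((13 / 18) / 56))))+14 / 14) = -14553 / 2711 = -5.37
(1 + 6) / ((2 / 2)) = 7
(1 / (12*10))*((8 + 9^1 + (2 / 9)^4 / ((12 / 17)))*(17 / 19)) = 5689543 / 44877240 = 0.13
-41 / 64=-0.64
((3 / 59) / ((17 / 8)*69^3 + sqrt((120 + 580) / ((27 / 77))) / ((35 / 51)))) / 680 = 2956581 / 27601688740333885 - 48*sqrt(33) / 27601688740333885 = 0.00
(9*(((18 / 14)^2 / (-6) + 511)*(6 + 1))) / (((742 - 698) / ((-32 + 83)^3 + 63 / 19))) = 141918909786 / 1463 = 97005406.55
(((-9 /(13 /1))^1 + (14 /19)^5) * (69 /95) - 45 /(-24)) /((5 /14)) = 261995294169 /61159645300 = 4.28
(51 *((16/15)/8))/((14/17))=289/35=8.26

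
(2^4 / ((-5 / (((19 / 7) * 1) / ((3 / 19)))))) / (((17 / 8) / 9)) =-138624 / 595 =-232.98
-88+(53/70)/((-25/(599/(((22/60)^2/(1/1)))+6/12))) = -94419013/423500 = -222.95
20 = 20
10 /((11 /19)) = 190 /11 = 17.27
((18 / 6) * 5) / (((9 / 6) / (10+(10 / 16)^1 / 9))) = 3625 / 36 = 100.69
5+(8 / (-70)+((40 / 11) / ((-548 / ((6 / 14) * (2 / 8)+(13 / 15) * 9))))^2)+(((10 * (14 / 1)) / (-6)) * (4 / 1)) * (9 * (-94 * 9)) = 1581631176042657 / 2225628020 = 710644.89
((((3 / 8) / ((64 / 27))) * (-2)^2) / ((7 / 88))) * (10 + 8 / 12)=84.86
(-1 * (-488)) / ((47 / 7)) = 3416 / 47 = 72.68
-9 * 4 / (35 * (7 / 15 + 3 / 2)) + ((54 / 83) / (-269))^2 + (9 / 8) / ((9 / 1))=-655511197171 / 1647027245416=-0.40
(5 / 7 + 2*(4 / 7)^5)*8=112424 / 16807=6.69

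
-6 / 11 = -0.55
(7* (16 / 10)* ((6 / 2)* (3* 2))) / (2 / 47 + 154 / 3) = 35532 / 9055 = 3.92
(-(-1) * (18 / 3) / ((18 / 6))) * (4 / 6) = 4 / 3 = 1.33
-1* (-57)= 57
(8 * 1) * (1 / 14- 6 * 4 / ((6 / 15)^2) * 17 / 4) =-35696 / 7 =-5099.43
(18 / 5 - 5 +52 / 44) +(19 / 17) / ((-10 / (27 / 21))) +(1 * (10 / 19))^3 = -19401083 / 89784310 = -0.22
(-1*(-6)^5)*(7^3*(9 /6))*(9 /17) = 36006768 /17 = 2118045.18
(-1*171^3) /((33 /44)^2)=-8889264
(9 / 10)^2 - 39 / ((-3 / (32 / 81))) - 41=-283939 / 8100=-35.05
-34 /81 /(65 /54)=-68 /195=-0.35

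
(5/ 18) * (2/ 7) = 5/ 63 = 0.08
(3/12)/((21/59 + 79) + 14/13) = 767/246768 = 0.00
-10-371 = -381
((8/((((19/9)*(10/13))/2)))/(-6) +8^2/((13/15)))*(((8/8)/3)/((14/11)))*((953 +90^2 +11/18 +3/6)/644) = 45311761/170430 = 265.87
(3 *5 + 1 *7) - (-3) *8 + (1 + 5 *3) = 62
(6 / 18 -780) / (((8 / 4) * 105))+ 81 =48691 / 630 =77.29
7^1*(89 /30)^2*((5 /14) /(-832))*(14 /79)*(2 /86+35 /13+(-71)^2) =-156329323339 /6613551360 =-23.64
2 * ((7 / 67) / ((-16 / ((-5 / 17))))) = 0.00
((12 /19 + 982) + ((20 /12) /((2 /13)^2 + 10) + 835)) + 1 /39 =2281830211 /1255254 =1817.82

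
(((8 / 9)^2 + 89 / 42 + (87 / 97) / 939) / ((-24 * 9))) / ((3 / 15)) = -500969125 / 7436744784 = -0.07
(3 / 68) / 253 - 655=-11268617 / 17204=-655.00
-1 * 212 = -212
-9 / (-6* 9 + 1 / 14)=126 / 755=0.17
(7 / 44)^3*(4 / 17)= 343 / 362032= 0.00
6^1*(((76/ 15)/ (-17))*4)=-608/ 85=-7.15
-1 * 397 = -397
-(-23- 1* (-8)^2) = 87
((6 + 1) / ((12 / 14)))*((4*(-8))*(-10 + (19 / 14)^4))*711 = 60159843 / 49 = 1227751.90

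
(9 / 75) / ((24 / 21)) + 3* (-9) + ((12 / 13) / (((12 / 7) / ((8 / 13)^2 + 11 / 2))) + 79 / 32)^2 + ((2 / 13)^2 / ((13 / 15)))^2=599295128017 / 123566310400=4.85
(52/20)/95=13/475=0.03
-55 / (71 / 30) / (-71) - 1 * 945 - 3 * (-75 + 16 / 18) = -10923938 / 15123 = -722.34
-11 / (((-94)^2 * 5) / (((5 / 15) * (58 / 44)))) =-29 / 265080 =-0.00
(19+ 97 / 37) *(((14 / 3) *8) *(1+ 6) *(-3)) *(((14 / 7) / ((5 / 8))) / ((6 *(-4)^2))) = -62720 / 111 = -565.05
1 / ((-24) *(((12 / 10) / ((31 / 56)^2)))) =-4805 / 451584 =-0.01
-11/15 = -0.73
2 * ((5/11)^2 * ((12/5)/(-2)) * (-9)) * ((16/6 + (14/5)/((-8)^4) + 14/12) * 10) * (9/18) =85.55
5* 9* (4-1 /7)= 1215 /7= 173.57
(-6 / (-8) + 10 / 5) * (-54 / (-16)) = 297 / 32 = 9.28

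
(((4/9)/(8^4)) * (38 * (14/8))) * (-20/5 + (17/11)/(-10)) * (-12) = 60781/168960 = 0.36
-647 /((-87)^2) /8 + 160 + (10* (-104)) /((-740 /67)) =569407069 /2240424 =254.15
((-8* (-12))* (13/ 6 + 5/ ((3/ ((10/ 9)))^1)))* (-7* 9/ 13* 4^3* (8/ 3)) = -12443648/ 39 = -319067.90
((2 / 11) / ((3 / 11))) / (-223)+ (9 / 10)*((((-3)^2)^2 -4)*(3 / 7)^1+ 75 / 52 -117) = -25849193 / 347880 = -74.30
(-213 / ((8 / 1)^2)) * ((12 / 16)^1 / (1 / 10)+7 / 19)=-63687 / 2432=-26.19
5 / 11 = 0.45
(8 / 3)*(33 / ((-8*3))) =-11 / 3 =-3.67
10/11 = 0.91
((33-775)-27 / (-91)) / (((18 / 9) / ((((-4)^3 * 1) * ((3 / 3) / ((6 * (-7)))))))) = -1079920 / 1911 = -565.11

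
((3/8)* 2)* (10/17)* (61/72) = 305/816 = 0.37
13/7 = 1.86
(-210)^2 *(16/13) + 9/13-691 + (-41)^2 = 718479/13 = 55267.62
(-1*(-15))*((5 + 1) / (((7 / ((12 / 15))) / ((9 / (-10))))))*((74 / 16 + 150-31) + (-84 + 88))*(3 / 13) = -248103 / 910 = -272.64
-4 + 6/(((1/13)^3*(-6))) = -2201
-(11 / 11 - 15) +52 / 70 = 516 / 35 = 14.74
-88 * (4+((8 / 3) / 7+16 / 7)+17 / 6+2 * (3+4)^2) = -9460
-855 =-855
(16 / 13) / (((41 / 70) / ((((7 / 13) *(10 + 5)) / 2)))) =58800 / 6929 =8.49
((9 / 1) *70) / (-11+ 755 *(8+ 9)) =45 / 916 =0.05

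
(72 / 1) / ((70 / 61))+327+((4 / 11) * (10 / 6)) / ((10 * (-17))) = 7652531 / 19635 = 389.74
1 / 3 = 0.33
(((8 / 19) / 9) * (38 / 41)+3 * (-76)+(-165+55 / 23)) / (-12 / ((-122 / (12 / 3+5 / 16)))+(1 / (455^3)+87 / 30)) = -8962991559704000 / 76285828848843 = -117.49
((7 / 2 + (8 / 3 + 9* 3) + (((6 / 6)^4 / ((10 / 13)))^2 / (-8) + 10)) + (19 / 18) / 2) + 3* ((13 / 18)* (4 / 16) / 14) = 2193503 / 50400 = 43.52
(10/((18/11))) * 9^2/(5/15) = 1485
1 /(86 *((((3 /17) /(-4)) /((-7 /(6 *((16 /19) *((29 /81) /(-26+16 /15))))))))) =-25.43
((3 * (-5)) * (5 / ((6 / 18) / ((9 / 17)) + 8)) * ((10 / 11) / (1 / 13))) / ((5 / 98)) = -5159700 / 2563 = -2013.15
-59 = -59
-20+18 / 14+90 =71.29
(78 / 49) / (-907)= -78 / 44443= -0.00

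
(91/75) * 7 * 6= 1274/25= 50.96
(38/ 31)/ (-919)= -38/ 28489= -0.00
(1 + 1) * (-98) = -196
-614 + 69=-545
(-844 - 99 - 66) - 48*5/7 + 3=-7282/7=-1040.29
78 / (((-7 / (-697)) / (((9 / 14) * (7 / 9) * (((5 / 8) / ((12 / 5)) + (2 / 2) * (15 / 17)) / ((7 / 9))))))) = 8946405 / 1568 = 5705.62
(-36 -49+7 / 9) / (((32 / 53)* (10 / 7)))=-140609 / 1440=-97.65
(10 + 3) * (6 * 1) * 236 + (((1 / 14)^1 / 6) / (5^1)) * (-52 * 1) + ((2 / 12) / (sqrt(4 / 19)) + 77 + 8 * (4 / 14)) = sqrt(19) / 12 + 1941152 / 105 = 18487.53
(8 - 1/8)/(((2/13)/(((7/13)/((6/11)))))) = 1617/32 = 50.53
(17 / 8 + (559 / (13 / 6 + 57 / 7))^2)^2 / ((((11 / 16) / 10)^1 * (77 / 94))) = 4576356097335150092875 / 29773849977487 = 153703874.40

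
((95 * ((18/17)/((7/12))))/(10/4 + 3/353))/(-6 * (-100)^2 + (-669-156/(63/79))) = -0.00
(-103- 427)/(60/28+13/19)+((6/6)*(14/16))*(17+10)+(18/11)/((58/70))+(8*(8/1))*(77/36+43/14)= 1296591113/7556472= 171.59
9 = 9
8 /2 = 4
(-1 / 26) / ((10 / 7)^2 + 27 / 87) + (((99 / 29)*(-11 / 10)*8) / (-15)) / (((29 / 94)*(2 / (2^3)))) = 47394789907 / 1826357650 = 25.95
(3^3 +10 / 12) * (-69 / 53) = -3841 / 106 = -36.24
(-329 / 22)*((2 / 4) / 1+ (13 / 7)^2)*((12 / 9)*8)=-48504 / 77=-629.92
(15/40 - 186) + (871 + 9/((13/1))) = 71351/104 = 686.07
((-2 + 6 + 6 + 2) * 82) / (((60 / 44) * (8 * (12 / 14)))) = 3157 / 30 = 105.23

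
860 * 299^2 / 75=1025131.47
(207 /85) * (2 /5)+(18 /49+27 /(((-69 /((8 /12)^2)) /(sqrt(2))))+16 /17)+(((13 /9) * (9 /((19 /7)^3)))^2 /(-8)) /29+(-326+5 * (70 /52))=-936658628781019969 /2954867103024200-4 * sqrt(2) /23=-317.23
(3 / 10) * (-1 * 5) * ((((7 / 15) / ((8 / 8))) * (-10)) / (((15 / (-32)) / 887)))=-198688 / 15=-13245.87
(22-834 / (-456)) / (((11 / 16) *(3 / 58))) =420152 / 627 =670.10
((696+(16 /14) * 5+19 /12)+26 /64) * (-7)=-472889 /96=-4925.93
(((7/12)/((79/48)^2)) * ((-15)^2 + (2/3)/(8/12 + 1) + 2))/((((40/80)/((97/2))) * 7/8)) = 169403904/31205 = 5428.74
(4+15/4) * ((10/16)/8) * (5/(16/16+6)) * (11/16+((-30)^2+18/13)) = 145414025/372736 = 390.13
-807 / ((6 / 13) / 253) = -884741 / 2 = -442370.50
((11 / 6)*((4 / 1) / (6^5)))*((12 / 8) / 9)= 11 / 69984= 0.00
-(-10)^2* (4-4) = 0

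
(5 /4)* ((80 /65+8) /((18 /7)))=175 /39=4.49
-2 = -2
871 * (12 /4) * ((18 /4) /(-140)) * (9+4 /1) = -305721 /280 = -1091.86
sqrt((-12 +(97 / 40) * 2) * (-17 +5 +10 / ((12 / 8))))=2 * sqrt(2145) / 15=6.18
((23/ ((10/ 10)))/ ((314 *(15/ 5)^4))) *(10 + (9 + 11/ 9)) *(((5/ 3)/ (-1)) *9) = -10465/ 38151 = -0.27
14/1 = 14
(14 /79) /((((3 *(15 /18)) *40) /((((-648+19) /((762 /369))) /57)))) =-180523 /19062700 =-0.01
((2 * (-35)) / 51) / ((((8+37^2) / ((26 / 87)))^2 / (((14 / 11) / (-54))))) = 331240 / 217386720673947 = 0.00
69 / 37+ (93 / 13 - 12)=-1434 / 481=-2.98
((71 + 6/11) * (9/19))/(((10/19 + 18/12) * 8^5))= 7083/13877248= 0.00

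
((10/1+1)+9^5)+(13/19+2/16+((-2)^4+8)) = 8980891/152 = 59084.81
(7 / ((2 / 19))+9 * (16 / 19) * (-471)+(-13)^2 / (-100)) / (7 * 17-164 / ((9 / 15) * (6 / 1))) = -47.72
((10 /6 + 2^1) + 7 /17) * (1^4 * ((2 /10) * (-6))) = -416 /85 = -4.89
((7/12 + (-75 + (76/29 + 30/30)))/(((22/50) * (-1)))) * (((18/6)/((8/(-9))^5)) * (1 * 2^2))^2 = 6442793046557775/85630910464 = 75239.10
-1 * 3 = -3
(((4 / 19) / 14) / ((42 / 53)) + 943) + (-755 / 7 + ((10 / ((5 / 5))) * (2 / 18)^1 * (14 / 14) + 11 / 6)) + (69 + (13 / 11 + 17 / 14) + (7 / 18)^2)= 3018307109 / 3318084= 909.65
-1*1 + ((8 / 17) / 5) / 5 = -0.98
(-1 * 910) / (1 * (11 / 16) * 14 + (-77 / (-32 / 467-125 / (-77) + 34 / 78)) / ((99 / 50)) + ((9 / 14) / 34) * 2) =906982461840 / 9839227087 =92.18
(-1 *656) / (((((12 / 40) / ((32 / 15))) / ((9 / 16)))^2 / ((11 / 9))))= -115456 / 9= -12828.44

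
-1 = -1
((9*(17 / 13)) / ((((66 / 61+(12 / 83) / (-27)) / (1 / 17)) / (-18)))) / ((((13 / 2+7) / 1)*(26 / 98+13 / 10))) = -133966980 / 244578659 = -0.55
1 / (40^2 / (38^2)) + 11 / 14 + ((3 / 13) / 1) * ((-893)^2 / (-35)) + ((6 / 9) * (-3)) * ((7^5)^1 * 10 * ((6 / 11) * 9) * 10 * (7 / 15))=-3085449581399 / 400400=-7705918.04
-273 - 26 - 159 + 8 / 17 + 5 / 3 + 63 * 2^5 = 79567 / 51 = 1560.14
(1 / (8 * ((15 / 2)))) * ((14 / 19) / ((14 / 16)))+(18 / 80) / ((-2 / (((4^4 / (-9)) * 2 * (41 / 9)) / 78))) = 12932 / 33345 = 0.39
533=533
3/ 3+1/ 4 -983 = -3927/ 4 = -981.75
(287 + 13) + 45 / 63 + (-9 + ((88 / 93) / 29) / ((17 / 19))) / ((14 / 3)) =9132923 / 30566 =298.79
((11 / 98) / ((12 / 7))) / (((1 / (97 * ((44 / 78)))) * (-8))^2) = 12523379 / 4088448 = 3.06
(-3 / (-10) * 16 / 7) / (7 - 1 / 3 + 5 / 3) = 72 / 875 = 0.08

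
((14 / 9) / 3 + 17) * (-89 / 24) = -64.96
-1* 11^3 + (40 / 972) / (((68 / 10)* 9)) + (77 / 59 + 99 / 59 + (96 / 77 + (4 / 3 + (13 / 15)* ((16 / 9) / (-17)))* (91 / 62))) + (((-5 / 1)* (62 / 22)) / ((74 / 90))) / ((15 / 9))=-41722241983549 / 31247276445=-1335.23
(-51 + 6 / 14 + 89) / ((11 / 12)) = 3228 / 77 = 41.92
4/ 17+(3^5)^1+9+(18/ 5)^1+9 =22511/ 85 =264.84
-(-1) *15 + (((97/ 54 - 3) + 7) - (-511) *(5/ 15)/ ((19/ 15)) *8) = 1125097/ 1026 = 1096.59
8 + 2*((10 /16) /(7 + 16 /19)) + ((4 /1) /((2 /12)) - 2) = 30.16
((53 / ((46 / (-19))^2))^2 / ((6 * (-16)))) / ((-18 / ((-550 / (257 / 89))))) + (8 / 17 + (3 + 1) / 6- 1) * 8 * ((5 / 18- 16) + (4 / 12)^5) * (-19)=145532665576094287 / 456342458798592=318.91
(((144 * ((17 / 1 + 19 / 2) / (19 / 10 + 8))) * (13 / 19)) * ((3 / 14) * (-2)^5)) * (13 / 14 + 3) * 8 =-52915200 / 931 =-56836.95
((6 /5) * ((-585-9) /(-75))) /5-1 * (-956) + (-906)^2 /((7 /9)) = 4621393316 /4375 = 1056318.47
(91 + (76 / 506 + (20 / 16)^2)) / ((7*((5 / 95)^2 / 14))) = 135483661 / 2024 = 66938.57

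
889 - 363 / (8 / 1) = 6749 / 8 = 843.62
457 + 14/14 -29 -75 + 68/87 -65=25211/87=289.78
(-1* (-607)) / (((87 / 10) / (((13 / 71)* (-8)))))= -631280 / 6177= -102.20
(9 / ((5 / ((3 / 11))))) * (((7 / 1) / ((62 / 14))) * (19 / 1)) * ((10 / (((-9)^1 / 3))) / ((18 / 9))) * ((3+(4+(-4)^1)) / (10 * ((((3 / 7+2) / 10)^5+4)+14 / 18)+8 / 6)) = -38022980310000 / 25336204081133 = -1.50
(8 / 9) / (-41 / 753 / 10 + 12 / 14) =140560 / 134679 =1.04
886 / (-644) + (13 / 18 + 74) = 106279 / 1449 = 73.35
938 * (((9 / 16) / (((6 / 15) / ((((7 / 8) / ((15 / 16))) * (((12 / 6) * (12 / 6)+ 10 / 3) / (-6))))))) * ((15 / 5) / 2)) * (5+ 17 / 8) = -2058441 / 128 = -16081.57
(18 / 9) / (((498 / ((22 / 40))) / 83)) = 11 / 60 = 0.18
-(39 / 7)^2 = -1521 / 49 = -31.04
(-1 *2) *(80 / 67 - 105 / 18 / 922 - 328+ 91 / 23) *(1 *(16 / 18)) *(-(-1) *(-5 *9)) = -55045695740 / 2131203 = -25828.46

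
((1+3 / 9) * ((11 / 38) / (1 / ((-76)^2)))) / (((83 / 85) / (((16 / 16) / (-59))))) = -568480 / 14691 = -38.70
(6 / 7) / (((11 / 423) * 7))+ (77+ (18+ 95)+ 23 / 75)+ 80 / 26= 104102461 / 525525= 198.09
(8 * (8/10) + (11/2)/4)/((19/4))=311/190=1.64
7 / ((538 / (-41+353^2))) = 435988 / 269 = 1620.77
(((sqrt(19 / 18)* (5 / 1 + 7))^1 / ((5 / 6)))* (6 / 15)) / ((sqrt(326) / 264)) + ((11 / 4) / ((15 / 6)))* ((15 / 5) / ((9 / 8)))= 44 / 15 + 6336* sqrt(3097) / 4075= 89.46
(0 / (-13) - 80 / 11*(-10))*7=5600 / 11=509.09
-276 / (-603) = 92 / 201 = 0.46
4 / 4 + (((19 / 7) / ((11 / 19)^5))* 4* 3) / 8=143392357 / 2254714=63.60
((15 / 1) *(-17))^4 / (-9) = -469805625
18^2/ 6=54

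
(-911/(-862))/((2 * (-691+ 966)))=911/474100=0.00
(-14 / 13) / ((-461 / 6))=84 / 5993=0.01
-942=-942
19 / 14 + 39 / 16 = 425 / 112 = 3.79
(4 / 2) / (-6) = -1 / 3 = -0.33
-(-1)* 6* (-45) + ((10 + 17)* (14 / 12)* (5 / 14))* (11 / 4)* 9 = 135 / 16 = 8.44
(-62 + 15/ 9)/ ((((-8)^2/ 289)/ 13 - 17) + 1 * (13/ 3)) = 680017/ 142574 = 4.77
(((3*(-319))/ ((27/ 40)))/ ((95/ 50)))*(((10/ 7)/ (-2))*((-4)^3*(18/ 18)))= -40832000/ 1197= -34111.95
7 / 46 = 0.15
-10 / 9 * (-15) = 50 / 3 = 16.67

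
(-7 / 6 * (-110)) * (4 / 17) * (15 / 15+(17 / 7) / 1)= 1760 / 17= 103.53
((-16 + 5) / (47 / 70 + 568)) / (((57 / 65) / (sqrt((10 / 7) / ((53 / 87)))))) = -7150 * sqrt(322770) / 120256947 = -0.03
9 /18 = 1 /2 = 0.50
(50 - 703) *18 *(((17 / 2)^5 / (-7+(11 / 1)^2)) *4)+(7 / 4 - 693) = -2781604933 / 152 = -18300032.45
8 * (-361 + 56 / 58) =-83528 / 29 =-2880.28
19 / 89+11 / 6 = 1093 / 534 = 2.05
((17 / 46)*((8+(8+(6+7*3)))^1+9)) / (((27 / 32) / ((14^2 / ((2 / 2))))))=2772224 / 621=4464.13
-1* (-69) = 69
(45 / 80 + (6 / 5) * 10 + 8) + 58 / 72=3077 / 144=21.37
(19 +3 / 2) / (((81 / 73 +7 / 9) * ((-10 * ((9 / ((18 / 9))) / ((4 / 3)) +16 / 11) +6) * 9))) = -0.03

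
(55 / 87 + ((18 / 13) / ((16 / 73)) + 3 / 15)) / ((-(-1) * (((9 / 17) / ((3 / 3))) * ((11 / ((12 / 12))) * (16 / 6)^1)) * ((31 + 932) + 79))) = 5498531 / 12444981120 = 0.00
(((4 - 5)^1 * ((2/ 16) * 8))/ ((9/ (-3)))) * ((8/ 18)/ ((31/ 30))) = 40/ 279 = 0.14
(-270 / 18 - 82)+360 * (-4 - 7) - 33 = -4090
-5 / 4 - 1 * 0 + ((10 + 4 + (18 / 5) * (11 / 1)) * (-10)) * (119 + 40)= -340901 / 4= -85225.25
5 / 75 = 1 / 15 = 0.07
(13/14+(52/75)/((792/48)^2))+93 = 107405537/1143450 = 93.93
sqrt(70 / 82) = 0.92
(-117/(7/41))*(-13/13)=4797/7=685.29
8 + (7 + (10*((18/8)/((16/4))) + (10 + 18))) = 389/8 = 48.62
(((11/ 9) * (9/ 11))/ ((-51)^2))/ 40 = 1/ 104040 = 0.00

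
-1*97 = -97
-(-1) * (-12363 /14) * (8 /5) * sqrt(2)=-49452 * sqrt(2) /35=-1998.16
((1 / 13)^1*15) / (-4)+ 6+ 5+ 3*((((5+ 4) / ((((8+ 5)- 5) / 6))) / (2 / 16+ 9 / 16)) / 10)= 39059 / 2860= 13.66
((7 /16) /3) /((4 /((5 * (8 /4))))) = 0.36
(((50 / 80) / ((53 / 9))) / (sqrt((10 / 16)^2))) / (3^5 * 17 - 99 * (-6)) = 1 / 27825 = 0.00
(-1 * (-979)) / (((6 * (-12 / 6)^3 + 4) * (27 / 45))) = -445 / 12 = -37.08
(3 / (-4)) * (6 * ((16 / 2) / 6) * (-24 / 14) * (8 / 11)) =576 / 77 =7.48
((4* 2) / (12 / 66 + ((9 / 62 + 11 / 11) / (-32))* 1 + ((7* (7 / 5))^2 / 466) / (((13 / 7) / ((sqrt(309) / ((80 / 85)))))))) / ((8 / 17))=-6780221811751960000 / 11674659908284862051 + 5474520072547926400* sqrt(309) / 11674659908284862051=7.66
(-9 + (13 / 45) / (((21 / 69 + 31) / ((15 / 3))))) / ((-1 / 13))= 754273 / 6480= 116.40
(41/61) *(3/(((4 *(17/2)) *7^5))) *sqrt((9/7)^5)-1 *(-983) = 29889 *sqrt(7)/11956197274+983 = 983.00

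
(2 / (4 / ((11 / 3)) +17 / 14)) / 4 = 77 / 355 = 0.22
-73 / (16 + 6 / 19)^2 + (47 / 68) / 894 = -399383719 / 1460527800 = -0.27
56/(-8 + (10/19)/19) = -10108/1439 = -7.02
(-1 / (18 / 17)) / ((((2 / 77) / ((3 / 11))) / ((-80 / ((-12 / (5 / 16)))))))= -2975 / 144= -20.66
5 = 5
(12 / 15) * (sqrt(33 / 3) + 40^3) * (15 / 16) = 3 * sqrt(11) / 4 + 48000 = 48002.49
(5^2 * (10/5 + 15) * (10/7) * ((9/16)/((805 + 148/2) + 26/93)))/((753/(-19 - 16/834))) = -0.01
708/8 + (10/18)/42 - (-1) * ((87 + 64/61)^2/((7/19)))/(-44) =-12059901037/30943836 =-389.74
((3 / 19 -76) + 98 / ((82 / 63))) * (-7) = 2996 / 779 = 3.85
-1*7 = -7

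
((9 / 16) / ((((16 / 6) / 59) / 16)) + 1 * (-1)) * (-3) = -4755 / 8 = -594.38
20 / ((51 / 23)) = 9.02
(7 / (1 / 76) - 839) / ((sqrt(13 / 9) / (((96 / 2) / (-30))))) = 7368*sqrt(13) / 65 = 408.70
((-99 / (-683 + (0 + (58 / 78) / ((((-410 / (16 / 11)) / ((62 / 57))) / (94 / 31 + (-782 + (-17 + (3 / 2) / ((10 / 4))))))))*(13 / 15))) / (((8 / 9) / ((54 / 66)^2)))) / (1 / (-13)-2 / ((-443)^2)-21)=-543309199187625 / 104599182812344672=-0.01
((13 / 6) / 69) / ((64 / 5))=65 / 26496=0.00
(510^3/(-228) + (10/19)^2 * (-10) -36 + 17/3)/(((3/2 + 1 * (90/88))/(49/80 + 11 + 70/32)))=-637689638212/200355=-3182798.72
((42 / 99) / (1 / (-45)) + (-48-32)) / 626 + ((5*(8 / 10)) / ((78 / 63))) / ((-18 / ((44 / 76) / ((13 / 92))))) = -29640197 / 33166419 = -0.89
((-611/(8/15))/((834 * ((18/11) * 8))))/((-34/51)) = 33605/213504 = 0.16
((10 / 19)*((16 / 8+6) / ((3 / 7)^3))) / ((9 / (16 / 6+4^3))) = 5488000 / 13851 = 396.22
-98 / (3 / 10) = -980 / 3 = -326.67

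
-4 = -4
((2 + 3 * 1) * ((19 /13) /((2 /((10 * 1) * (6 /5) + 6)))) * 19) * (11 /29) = 473.99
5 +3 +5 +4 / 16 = 53 / 4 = 13.25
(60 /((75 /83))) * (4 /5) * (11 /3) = 14608 /75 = 194.77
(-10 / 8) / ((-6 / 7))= 35 / 24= 1.46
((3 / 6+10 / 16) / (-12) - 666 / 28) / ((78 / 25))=-44575 / 5824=-7.65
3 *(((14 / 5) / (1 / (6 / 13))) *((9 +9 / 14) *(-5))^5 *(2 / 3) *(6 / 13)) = -252226880859375 / 811538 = -310801072.60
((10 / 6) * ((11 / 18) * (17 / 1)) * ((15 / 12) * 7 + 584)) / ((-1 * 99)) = -103.67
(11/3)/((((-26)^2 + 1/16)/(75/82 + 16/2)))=64328/1330491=0.05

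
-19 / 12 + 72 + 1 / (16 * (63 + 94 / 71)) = 15436673 / 219216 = 70.42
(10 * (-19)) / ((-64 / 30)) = 1425 / 16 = 89.06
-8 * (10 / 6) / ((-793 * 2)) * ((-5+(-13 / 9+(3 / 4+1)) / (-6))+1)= -4375 / 128466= -0.03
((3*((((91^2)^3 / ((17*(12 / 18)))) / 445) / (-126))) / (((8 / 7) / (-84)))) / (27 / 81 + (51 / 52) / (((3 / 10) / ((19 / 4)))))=9491528926971 / 764065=12422410.30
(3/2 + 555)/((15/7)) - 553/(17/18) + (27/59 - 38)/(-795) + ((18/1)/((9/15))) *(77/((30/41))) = 4515141229/1594770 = 2831.22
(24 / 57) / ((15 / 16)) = 128 / 285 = 0.45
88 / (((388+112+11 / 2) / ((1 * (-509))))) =-89584 / 1011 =-88.61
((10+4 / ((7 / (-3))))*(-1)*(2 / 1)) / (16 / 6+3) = -348 / 119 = -2.92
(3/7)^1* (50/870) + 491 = 99678/203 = 491.02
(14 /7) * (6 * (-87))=-1044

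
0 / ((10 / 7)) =0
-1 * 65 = -65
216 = 216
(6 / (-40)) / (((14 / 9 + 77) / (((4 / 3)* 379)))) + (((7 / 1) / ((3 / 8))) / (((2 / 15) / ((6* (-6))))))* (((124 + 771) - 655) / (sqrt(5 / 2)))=-241920* sqrt(10) - 3411 / 3535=-765019.18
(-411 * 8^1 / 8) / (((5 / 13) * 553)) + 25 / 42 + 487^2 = 562087361 / 2370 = 237167.66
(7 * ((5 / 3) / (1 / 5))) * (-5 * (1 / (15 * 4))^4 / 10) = -7 / 3110400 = -0.00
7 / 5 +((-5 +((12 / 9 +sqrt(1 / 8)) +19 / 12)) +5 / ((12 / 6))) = sqrt(2) / 4 +109 / 60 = 2.17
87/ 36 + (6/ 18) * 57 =257/ 12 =21.42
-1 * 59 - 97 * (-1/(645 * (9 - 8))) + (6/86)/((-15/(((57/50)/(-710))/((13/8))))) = -4379403908/74416875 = -58.85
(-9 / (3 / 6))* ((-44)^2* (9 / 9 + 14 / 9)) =-89056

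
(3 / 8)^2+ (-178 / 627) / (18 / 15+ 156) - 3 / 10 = -0.16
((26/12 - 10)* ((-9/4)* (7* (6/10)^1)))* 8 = 2961/5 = 592.20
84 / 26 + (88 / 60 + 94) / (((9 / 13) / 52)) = 12590086 / 1755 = 7173.84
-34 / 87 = -0.39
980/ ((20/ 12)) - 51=537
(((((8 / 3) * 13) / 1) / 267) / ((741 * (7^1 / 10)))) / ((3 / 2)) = 160 / 958797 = 0.00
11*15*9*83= 123255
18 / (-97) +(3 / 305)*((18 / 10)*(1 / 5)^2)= -683631 / 3698125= -0.18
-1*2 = -2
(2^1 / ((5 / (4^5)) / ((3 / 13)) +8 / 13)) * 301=24041472 / 25421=945.73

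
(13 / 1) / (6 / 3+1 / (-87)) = 1131 / 173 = 6.54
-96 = -96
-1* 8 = -8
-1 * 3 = -3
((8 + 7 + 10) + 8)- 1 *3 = 30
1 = 1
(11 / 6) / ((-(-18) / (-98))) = -539 / 54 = -9.98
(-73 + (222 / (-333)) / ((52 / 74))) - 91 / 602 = -248531 / 3354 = -74.10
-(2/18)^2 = -1/81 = -0.01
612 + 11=623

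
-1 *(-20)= 20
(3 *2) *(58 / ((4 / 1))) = 87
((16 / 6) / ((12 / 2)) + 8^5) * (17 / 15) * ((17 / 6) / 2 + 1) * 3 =36348397 / 135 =269247.39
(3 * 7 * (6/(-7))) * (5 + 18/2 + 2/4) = -261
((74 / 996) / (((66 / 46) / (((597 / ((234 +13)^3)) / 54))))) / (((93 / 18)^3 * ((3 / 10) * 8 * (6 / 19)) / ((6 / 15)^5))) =0.00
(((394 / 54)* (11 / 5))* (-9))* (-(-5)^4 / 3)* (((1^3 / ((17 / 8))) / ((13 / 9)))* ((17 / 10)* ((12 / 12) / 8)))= 54175 / 26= 2083.65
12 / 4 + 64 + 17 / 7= 486 / 7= 69.43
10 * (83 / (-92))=-415 / 46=-9.02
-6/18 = -1/3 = -0.33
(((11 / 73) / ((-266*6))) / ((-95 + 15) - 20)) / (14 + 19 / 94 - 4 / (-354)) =0.00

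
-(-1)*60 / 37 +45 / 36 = 425 / 148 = 2.87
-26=-26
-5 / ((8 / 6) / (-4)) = 15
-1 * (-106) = 106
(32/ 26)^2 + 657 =111289/ 169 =658.51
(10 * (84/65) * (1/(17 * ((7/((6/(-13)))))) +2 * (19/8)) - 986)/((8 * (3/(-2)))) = 664141/8619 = 77.06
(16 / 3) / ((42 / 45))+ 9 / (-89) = 3497 / 623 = 5.61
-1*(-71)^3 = 357911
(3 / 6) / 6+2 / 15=13 / 60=0.22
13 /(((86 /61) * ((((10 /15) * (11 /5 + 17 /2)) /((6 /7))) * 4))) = 35685 /128828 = 0.28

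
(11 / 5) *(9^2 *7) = 6237 / 5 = 1247.40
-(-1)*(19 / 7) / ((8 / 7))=19 / 8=2.38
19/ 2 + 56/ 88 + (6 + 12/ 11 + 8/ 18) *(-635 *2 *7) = -13261873/ 198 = -66979.16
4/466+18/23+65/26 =35275/10718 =3.29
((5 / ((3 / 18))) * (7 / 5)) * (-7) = -294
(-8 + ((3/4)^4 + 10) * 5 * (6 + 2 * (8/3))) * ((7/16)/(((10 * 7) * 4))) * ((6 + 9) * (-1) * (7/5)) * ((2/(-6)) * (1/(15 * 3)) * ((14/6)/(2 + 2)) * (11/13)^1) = 119341607/1725235200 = 0.07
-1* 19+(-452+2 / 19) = -8947 / 19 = -470.89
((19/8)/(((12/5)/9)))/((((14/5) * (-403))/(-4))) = 1425/45136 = 0.03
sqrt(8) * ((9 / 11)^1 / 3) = 6 * sqrt(2) / 11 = 0.77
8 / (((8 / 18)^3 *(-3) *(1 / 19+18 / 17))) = -78489 / 2872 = -27.33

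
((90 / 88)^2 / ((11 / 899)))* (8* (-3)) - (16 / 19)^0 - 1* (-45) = -5344297 / 2662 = -2007.62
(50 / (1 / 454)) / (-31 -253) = -5675 / 71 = -79.93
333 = 333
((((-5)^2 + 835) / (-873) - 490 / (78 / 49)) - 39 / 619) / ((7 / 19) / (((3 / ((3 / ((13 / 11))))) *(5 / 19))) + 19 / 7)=-37971704330 / 479323269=-79.22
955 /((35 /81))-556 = 11579 /7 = 1654.14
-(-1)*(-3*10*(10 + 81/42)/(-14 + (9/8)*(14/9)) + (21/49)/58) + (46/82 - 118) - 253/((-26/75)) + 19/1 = 3502277782/5301751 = 660.59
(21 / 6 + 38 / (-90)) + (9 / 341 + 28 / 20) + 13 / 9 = 182563 / 30690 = 5.95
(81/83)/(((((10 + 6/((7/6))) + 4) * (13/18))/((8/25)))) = 40824/1807325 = 0.02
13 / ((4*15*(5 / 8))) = 26 / 75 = 0.35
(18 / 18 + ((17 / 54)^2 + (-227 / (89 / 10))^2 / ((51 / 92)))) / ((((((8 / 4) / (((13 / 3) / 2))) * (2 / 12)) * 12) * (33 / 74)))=221848987042085 / 155493285552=1426.74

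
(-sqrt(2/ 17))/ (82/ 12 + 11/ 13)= -0.04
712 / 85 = 8.38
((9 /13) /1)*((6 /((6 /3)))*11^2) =3267 /13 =251.31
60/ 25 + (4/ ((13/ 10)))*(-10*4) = -7844/ 65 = -120.68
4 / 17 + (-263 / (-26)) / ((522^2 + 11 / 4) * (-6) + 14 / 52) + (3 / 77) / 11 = 146180970577 / 612071626474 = 0.24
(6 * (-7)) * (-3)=126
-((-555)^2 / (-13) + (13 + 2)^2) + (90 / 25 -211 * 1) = 1512019 / 65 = 23261.83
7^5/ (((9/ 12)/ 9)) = 201684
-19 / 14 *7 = -19 / 2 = -9.50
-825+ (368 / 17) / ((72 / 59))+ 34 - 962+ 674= -162373 / 153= -1061.26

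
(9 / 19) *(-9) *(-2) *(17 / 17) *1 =162 / 19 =8.53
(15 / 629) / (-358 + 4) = -5 / 74222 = -0.00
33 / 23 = 1.43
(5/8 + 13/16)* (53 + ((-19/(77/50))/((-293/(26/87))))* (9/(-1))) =795849611/10468304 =76.02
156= 156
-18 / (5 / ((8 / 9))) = -3.20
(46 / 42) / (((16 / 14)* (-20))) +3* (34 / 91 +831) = 108941107 / 43680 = 2494.07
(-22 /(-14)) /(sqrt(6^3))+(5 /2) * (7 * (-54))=-945+11 * sqrt(6) /252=-944.89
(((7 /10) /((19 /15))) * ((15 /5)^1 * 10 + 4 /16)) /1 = 2541 /152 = 16.72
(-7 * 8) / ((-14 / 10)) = 40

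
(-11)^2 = 121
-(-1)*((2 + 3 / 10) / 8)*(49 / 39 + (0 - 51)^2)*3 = 145889 / 65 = 2244.45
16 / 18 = 8 / 9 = 0.89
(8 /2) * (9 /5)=36 /5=7.20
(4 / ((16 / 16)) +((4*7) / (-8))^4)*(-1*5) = -12325 / 16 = -770.31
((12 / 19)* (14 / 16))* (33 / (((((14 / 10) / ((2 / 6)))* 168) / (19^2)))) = 1045 / 112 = 9.33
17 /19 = 0.89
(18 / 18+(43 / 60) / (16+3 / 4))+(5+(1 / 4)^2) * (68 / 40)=310313 / 32160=9.65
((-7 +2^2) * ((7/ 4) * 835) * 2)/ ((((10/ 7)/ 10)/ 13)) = -1595685/ 2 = -797842.50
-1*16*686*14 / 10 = -15366.40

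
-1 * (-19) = 19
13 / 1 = 13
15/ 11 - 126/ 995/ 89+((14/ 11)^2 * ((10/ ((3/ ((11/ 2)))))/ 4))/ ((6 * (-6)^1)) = 11055767/ 9563940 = 1.16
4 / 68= 1 / 17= 0.06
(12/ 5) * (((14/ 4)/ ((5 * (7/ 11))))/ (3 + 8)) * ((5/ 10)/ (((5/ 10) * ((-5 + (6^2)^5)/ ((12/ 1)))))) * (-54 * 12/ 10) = -23328/ 7558271375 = -0.00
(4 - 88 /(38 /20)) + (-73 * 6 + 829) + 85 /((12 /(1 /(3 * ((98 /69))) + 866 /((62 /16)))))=1339167055 /692664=1933.36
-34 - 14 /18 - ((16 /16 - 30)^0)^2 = -322 /9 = -35.78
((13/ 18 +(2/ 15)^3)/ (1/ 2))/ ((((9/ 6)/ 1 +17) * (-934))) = -4891/ 58316625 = -0.00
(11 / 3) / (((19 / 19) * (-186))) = -11 / 558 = -0.02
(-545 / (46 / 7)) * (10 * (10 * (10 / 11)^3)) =-190750000 / 30613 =-6231.01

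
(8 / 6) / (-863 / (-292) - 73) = -1168 / 61359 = -0.02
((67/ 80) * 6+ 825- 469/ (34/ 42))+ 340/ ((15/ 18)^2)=740.27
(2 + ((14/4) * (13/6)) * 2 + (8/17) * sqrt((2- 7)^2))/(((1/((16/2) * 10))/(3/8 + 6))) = 9955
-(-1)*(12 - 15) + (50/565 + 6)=349/113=3.09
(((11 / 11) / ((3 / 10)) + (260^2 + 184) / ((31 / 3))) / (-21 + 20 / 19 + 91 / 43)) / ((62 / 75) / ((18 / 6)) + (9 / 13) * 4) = -1328421575 / 10989128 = -120.89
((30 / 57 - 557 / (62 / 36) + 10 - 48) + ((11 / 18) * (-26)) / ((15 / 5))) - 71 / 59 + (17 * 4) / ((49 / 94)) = -10893624472 / 45975573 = -236.94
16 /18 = 8 /9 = 0.89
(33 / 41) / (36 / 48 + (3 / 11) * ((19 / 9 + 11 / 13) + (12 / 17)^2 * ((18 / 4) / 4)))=16365492 / 34757135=0.47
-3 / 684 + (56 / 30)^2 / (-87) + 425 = 632206391 / 1487700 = 424.96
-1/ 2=-0.50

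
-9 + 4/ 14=-61/ 7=-8.71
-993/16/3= -331/16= -20.69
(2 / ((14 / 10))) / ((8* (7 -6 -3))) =-0.09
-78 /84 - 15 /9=-109 /42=-2.60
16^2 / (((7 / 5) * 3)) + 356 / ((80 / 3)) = 31207 / 420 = 74.30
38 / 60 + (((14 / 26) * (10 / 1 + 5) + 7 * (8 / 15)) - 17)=-1777 / 390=-4.56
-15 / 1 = -15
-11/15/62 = -11/930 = -0.01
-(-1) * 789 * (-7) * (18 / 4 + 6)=-115983 / 2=-57991.50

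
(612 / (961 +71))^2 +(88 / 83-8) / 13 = -1453617 / 7980284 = -0.18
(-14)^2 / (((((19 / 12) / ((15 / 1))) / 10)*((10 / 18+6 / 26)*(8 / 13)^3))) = 2833965225 / 27968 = 101328.85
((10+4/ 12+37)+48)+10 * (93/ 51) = 5792/ 51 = 113.57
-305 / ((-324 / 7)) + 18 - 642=-200041 / 324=-617.41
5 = 5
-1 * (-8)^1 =8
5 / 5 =1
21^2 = 441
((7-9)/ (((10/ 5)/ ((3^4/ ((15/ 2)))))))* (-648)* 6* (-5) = -209952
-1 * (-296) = 296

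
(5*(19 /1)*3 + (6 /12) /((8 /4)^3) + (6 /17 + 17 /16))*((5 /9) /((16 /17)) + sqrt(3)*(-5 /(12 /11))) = 21645 /128 - 714285*sqrt(3) /544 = -2105.12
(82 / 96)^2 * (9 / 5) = 1681 / 1280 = 1.31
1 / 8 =0.12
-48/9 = -16/3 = -5.33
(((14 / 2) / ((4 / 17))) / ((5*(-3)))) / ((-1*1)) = 119 / 60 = 1.98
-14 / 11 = -1.27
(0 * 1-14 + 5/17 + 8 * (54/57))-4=-3271/323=-10.13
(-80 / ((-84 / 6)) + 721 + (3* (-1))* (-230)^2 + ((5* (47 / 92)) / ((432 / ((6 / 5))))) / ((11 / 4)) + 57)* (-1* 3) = 20136221095 / 42504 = 473748.85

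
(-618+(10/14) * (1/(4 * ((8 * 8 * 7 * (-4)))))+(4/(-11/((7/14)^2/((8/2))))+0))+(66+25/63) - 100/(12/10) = -634.96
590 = 590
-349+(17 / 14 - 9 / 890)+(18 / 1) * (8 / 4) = -311.80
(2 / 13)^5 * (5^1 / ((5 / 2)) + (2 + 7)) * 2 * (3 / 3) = 704 / 371293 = 0.00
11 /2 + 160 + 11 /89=29481 /178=165.62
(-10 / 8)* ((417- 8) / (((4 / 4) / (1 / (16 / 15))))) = -30675 / 64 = -479.30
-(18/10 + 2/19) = -181/95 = -1.91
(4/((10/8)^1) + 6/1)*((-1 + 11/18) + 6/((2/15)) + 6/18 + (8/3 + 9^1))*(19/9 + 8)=2132767/405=5266.09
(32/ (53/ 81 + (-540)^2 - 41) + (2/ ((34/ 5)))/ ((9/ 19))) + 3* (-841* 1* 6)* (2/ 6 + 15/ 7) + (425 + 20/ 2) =-13780624929550/ 371957229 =-37048.95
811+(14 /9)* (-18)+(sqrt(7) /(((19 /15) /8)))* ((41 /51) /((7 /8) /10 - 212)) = 783 - 131200* sqrt(7) /5475819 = 782.94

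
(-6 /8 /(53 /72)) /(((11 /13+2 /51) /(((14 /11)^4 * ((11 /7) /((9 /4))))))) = -87325056 /41408741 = -2.11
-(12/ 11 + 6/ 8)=-81/ 44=-1.84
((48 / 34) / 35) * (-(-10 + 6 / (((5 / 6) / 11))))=-8304 / 2975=-2.79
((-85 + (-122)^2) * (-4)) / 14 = -29598 / 7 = -4228.29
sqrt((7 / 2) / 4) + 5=sqrt(14) / 4 + 5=5.94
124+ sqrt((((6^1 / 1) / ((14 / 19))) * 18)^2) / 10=138.66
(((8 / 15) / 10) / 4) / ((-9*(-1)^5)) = 1 / 675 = 0.00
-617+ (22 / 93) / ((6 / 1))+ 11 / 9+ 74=-151145 / 279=-541.74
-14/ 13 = -1.08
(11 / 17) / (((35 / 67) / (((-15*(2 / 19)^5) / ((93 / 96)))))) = -2264064 / 9134329211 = -0.00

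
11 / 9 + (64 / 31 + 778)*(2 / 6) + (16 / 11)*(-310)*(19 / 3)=-7962563 / 3069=-2594.51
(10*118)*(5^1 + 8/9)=62540/9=6948.89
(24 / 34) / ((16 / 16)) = 12 / 17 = 0.71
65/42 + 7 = 359/42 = 8.55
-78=-78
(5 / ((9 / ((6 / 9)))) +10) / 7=40 / 27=1.48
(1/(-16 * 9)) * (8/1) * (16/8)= -1/9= -0.11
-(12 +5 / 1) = -17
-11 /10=-1.10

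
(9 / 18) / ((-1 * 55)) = -1 / 110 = -0.01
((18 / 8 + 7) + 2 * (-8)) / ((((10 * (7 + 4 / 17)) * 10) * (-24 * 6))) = 17 / 262400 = 0.00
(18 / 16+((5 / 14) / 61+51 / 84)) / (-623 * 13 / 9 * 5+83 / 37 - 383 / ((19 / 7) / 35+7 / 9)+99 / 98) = -13050315621 / 37123407456344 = -0.00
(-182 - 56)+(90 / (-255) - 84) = -5480 / 17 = -322.35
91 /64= 1.42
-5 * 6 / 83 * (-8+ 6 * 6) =-840 / 83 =-10.12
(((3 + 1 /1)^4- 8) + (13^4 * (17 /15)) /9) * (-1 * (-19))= 9861323 /135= 73046.84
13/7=1.86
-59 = -59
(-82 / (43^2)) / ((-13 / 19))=1558 / 24037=0.06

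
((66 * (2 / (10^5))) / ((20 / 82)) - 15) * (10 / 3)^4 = -1249549 / 675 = -1851.18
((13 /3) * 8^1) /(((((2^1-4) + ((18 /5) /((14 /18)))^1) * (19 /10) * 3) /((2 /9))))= 0.51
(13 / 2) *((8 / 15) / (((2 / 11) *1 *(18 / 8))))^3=35436544 / 2460375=14.40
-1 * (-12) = 12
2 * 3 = 6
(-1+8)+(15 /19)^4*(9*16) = 8202247 /130321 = 62.94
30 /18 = 5 /3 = 1.67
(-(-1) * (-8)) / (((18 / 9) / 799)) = -3196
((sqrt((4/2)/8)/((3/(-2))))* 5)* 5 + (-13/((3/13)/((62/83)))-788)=-208765/249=-838.41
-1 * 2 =-2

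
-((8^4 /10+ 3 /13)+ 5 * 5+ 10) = -28914 /65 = -444.83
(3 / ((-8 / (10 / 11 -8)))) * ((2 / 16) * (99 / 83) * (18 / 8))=9477 / 10624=0.89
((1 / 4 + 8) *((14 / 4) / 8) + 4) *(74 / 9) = 18019 / 288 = 62.57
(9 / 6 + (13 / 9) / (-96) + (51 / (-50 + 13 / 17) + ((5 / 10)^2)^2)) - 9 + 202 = 5183015 / 26784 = 193.51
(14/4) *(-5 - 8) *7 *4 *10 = -12740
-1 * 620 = -620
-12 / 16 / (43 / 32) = -0.56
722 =722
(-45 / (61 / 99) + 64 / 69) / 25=-303491 / 105225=-2.88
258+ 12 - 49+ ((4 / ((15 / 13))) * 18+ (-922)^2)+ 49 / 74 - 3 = 314635073 / 370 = 850365.06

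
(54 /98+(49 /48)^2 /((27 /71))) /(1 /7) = 10032695 /435456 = 23.04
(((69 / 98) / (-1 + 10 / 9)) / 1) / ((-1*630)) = -69 / 6860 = -0.01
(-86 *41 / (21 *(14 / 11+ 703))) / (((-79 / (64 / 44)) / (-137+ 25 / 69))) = -531890048 / 886806837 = -0.60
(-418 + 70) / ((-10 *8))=87 / 20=4.35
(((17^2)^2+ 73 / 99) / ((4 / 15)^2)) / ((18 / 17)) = 878544275 / 792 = 1109273.07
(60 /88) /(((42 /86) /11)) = 15.36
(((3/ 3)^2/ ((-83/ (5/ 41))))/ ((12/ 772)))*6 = -1930/ 3403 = -0.57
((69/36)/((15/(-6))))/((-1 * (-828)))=-1/1080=-0.00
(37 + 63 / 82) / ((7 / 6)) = 9291 / 287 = 32.37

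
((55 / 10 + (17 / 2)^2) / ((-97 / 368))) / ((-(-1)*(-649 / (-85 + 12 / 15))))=-12045652 / 314765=-38.27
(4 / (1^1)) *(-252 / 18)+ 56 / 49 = -384 / 7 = -54.86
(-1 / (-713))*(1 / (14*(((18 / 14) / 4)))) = 2 / 6417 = 0.00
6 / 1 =6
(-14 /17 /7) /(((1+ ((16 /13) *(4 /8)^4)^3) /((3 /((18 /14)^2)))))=-15379 /72063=-0.21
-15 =-15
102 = 102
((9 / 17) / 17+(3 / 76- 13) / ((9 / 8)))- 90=-5015501 / 49419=-101.49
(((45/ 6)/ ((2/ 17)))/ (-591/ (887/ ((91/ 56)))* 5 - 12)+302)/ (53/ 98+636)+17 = 44884239377/ 2569411009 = 17.47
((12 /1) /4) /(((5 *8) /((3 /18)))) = 1 /80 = 0.01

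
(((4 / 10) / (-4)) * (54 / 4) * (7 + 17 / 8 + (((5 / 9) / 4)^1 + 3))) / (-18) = 0.92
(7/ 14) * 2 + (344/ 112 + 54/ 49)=507/ 98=5.17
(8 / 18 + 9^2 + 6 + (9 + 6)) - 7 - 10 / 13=11077 / 117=94.68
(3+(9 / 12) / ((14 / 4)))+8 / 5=4.81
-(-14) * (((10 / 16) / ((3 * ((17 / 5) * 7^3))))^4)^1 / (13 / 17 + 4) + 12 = 1566413582940325844449 / 130534465245027121152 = 12.00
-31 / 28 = -1.11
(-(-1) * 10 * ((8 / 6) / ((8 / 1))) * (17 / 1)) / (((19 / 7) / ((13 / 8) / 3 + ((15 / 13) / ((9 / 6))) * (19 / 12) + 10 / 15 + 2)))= 821695 / 17784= 46.20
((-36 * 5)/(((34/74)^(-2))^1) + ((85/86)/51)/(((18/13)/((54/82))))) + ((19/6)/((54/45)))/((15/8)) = -9535554341/260663076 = -36.58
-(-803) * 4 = 3212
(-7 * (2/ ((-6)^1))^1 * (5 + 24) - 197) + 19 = -331/ 3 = -110.33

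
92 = 92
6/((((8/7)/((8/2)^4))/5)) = 6720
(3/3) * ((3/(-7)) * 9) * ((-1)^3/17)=27/119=0.23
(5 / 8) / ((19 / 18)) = 45 / 76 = 0.59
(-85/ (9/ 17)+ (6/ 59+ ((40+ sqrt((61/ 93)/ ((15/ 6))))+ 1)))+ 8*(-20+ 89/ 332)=-12221852/ 44073+ sqrt(56730)/ 465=-276.80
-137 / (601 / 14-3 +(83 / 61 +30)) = -116998 / 60881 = -1.92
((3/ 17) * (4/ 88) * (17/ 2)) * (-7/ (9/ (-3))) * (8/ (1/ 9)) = 126/ 11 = 11.45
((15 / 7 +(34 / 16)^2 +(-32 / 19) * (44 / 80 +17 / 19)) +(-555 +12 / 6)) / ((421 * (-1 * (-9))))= -147920407 / 1021312320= -0.14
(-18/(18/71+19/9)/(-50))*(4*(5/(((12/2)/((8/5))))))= 30672/37775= 0.81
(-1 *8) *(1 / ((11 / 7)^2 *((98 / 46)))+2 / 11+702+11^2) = -797024 / 121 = -6586.98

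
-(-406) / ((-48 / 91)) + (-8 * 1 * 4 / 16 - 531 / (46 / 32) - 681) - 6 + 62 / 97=-1827.46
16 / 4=4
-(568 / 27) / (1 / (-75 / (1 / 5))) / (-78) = -101.14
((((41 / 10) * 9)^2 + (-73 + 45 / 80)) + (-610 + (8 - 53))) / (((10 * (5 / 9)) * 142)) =2283021 / 2840000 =0.80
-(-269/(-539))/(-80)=269/43120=0.01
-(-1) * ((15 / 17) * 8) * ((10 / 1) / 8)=150 / 17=8.82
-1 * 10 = -10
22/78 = 11/39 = 0.28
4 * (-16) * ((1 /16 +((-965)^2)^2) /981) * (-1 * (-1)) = -55499520040004 /981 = -56574434291.54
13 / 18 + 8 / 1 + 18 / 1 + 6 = 589 / 18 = 32.72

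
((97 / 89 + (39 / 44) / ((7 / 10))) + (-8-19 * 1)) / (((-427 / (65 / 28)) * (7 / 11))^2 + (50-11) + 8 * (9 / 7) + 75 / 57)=-298258471225 / 166433419230836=-0.00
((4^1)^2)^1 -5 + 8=19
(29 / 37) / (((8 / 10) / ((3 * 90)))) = 19575 / 74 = 264.53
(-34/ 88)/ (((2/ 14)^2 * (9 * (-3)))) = 833/ 1188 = 0.70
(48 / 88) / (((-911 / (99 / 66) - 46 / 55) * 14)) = -45 / 702436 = -0.00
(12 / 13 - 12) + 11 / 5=-577 / 65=-8.88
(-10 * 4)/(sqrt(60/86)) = -4 * sqrt(1290)/3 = -47.89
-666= -666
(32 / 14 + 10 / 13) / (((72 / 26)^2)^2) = 305383 / 5878656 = 0.05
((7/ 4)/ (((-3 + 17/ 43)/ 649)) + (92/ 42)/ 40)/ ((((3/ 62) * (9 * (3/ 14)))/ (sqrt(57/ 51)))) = -90825877 * sqrt(323)/ 330480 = -4939.30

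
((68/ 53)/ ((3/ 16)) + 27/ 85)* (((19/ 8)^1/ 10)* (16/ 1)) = 1838687/ 67575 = 27.21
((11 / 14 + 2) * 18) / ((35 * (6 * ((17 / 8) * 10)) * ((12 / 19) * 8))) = 741 / 333200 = 0.00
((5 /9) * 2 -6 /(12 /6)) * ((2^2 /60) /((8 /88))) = -187 /135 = -1.39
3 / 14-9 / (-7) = 3 / 2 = 1.50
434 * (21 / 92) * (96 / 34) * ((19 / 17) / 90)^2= 1096718 / 25424775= 0.04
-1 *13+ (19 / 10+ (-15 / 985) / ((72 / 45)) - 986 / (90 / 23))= -18658151 / 70920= -263.09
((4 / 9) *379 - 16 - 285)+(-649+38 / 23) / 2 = -188879 / 414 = -456.23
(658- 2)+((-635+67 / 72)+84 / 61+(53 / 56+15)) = 603413 / 15372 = 39.25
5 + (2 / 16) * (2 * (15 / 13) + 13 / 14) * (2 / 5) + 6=40629 / 3640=11.16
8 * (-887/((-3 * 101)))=7096/303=23.42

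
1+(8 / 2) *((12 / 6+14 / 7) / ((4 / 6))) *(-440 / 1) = -10559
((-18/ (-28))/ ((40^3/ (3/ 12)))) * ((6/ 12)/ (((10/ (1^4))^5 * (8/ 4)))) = 9/ 1433600000000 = 0.00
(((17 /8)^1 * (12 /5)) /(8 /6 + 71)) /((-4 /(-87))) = 13311 /8680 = 1.53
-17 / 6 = -2.83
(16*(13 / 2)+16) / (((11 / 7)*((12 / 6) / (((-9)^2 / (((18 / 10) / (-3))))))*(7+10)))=-56700 / 187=-303.21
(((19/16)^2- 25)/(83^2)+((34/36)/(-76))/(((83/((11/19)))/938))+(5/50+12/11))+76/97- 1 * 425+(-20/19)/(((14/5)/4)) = -90859995789422663/213982533515520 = -424.61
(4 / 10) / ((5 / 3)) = 6 / 25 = 0.24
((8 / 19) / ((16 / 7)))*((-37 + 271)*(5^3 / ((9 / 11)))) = 125125 / 19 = 6585.53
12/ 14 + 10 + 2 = 90/ 7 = 12.86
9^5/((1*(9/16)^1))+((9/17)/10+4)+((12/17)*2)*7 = 17848289/170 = 104989.94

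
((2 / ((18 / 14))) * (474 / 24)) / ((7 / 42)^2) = 1106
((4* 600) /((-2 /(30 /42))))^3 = -216000000000 /343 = -629737609.33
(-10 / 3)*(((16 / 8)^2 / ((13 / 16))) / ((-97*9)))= 640 / 34047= 0.02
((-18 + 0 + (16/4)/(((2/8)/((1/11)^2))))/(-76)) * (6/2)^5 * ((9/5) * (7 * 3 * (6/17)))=148941261/195415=762.18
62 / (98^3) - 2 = -941161 / 470596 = -2.00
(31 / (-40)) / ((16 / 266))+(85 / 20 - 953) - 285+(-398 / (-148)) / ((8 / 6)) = -14736271 / 11840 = -1244.62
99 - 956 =-857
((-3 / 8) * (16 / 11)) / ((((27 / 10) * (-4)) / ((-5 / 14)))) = -25 / 1386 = -0.02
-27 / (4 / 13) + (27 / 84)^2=-68715 / 784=-87.65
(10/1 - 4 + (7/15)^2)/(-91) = -1399/20475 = -0.07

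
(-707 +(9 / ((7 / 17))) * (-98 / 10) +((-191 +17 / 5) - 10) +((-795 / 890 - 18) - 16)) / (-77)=1026787 / 68530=14.98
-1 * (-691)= 691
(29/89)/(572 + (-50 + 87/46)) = 46/73959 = 0.00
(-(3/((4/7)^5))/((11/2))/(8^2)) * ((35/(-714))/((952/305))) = 3661525/1666711552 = 0.00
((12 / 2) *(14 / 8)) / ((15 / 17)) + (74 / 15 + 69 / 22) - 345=-325.03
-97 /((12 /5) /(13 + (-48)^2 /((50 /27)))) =-3048613 /60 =-50810.22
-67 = -67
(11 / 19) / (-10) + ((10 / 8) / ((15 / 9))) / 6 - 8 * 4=-24269 / 760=-31.93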